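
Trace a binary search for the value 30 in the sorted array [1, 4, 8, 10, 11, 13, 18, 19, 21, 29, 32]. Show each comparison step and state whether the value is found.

Binary search for 30 in [1, 4, 8, 10, 11, 13, 18, 19, 21, 29, 32]:

lo=0, hi=10, mid=5, arr[mid]=13 -> 13 < 30, search right half
lo=6, hi=10, mid=8, arr[mid]=21 -> 21 < 30, search right half
lo=9, hi=10, mid=9, arr[mid]=29 -> 29 < 30, search right half
lo=10, hi=10, mid=10, arr[mid]=32 -> 32 > 30, search left half
lo=10 > hi=9, target 30 not found

Binary search determines that 30 is not in the array after 4 comparisons. The search space was exhausted without finding the target.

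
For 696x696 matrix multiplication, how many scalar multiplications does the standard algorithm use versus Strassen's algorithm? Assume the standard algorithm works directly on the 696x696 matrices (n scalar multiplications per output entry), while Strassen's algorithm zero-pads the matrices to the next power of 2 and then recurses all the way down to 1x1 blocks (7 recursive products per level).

Matrix multiplication for 696x696 matrices:

Strassen's algorithm requires power-of-2 dimensions. Pad 696x696 to 1024x1024 (next power of 2).

Standard algorithm: 696^3 = 337153536 multiplications
Strassen's algorithm: 7^(log2(1024)) = 7^10 = 282475249 multiplications
Savings: 337153536 - 282475249 = 54678287 multiplications

Standard: 337153536 multiplications (696^3). Strassen: 282475249 multiplications (7^10, after padding to 1024x1024). Strassen reduces 8 recursive multiplications to 7 at each level.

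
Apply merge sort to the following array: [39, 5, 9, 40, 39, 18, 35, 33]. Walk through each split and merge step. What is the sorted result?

Merge sort trace:

Split: [39, 5, 9, 40, 39, 18, 35, 33] -> [39, 5, 9, 40] and [39, 18, 35, 33]
  Split: [39, 5, 9, 40] -> [39, 5] and [9, 40]
    Split: [39, 5] -> [39] and [5]
    Merge: [39] + [5] -> [5, 39]
    Split: [9, 40] -> [9] and [40]
    Merge: [9] + [40] -> [9, 40]
  Merge: [5, 39] + [9, 40] -> [5, 9, 39, 40]
  Split: [39, 18, 35, 33] -> [39, 18] and [35, 33]
    Split: [39, 18] -> [39] and [18]
    Merge: [39] + [18] -> [18, 39]
    Split: [35, 33] -> [35] and [33]
    Merge: [35] + [33] -> [33, 35]
  Merge: [18, 39] + [33, 35] -> [18, 33, 35, 39]
Merge: [5, 9, 39, 40] + [18, 33, 35, 39] -> [5, 9, 18, 33, 35, 39, 39, 40]

Final sorted array: [5, 9, 18, 33, 35, 39, 39, 40]

The merge sort proceeds by recursively splitting the array and merging sorted halves.
After all merges, the sorted array is [5, 9, 18, 33, 35, 39, 39, 40].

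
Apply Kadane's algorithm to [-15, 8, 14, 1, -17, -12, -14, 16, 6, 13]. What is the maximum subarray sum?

Using Kadane's algorithm on [-15, 8, 14, 1, -17, -12, -14, 16, 6, 13]:

Scanning through the array:
Position 1 (value 8): max_ending_here = 8, max_so_far = 8
Position 2 (value 14): max_ending_here = 22, max_so_far = 22
Position 3 (value 1): max_ending_here = 23, max_so_far = 23
Position 4 (value -17): max_ending_here = 6, max_so_far = 23
Position 5 (value -12): max_ending_here = -6, max_so_far = 23
Position 6 (value -14): max_ending_here = -14, max_so_far = 23
Position 7 (value 16): max_ending_here = 16, max_so_far = 23
Position 8 (value 6): max_ending_here = 22, max_so_far = 23
Position 9 (value 13): max_ending_here = 35, max_so_far = 35

Maximum subarray: [16, 6, 13]
Maximum sum: 35

The maximum subarray is [16, 6, 13] with sum 35. This subarray runs from index 7 to index 9.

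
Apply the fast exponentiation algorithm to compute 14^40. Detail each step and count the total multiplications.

Computing 14^40 by squaring (build up from 14^1; each line after the first costs one multiplication):

14^1 = 14
14^2 = (14^1)^2 = 14^2 = 196
14^4 = (14^2)^2 = 196^2 = 38416
14^5 = 14 * 14^4 = 14 * 38416 = 537824
14^10 = (14^5)^2 = 537824^2 = 289254654976
14^20 = (14^10)^2 = 289254654976^2 = 83668255425284801560576
14^40 = (14^20)^2 = 83668255425284801560576^2 = 7000376965910699630056503868178506524997451776

Result: 7000376965910699630056503868178506524997451776
Multiplications needed: 6 (6 lines after 14^1)

14^40 = 7000376965910699630056503868178506524997451776. Using exponentiation by squaring, this requires 6 multiplications. The key idea: if the exponent is even, square the half-power; if odd, multiply by the base once.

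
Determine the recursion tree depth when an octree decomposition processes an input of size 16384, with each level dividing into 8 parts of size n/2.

For divide and conquer with division factor 2:

Problem sizes at each level:
Level 0: 16384
Level 1: 8192
Level 2: 4096
Level 3: 2048
Level 4: 1024
Level 5: 512
Level 6: 256
Level 7: 128
Level 8: 64
Level 9: 32
Level 10: 16
Level 11: 8
Level 12: 4
Level 13: 2
Level 14: 1

The root is level 0 and the size-1 base case is level 14 (the tree spans levels 0 through 14, i.e. 15 levels counting the root), so the depth is the number of divisions: log_2(16384) = 14

The recursion tree depth is log_2(16384) = 14. At each level, the problem size is divided by 2, so it takes 14 divisions to reduce to a base case of size 1. The algorithm makes 8 recursive calls at each level.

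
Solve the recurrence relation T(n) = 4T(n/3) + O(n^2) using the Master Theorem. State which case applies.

Master Theorem for T(n) = 4T(n/3) + O(n^2):

a = 4, b = 3, c = 2
log_b(a) = log_3(4) = 1.2619

Case 3: c = 2 > log_3(4) = 1.2619
T(n) = O(n^2) = O(n^2)

For T(n) = 4T(n/3) + O(n^2): log_3(4) = 1.2619. This is Case 3 of the Master Theorem (c > log_b(a), work dominated by root), giving O(n^2).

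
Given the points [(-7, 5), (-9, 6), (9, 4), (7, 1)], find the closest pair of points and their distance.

Computing all pairwise distances among 4 points:

d((-7, 5), (-9, 6)) = 2.2361 <-- minimum
d((-7, 5), (9, 4)) = 16.0312
d((-7, 5), (7, 1)) = 14.5602
d((-9, 6), (9, 4)) = 18.1108
d((-9, 6), (7, 1)) = 16.7631
d((9, 4), (7, 1)) = 3.6056

Closest pair: (-7, 5) and (-9, 6) with distance 2.2361

The closest pair is (-7, 5) and (-9, 6) with Euclidean distance 2.2361. For 4 points, brute-force pairwise comparison is shown above. For large n, the divide-and-conquer algorithm (sort by x, recurse on halves, check the dividing strip) achieves O(n log n).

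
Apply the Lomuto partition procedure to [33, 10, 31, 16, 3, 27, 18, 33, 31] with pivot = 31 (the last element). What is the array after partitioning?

Lomuto partition with pivot = 31:

Initial array: [33, 10, 31, 16, 3, 27, 18, 33, 31]

arr[0]=33 > 31: no swap
arr[1]=10 <= 31: swap with position 0, array becomes [10, 33, 31, 16, 3, 27, 18, 33, 31]
arr[2]=31 <= 31: swap with position 1, array becomes [10, 31, 33, 16, 3, 27, 18, 33, 31]
arr[3]=16 <= 31: swap with position 2, array becomes [10, 31, 16, 33, 3, 27, 18, 33, 31]
arr[4]=3 <= 31: swap with position 3, array becomes [10, 31, 16, 3, 33, 27, 18, 33, 31]
arr[5]=27 <= 31: swap with position 4, array becomes [10, 31, 16, 3, 27, 33, 18, 33, 31]
arr[6]=18 <= 31: swap with position 5, array becomes [10, 31, 16, 3, 27, 18, 33, 33, 31]
arr[7]=33 > 31: no swap

Place pivot at position 6: [10, 31, 16, 3, 27, 18, 31, 33, 33]
Pivot position: 6

After partitioning with pivot 31, the array becomes [10, 31, 16, 3, 27, 18, 31, 33, 33]. The pivot is placed at index 6. All elements to the left of the pivot are <= 31, and all elements to the right are > 31.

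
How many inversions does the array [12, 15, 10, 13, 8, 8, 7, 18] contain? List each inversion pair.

Finding inversions in [12, 15, 10, 13, 8, 8, 7, 18]:

(0, 2): arr[0]=12 > arr[2]=10
(0, 4): arr[0]=12 > arr[4]=8
(0, 5): arr[0]=12 > arr[5]=8
(0, 6): arr[0]=12 > arr[6]=7
(1, 2): arr[1]=15 > arr[2]=10
(1, 3): arr[1]=15 > arr[3]=13
(1, 4): arr[1]=15 > arr[4]=8
(1, 5): arr[1]=15 > arr[5]=8
(1, 6): arr[1]=15 > arr[6]=7
(2, 4): arr[2]=10 > arr[4]=8
(2, 5): arr[2]=10 > arr[5]=8
(2, 6): arr[2]=10 > arr[6]=7
(3, 4): arr[3]=13 > arr[4]=8
(3, 5): arr[3]=13 > arr[5]=8
(3, 6): arr[3]=13 > arr[6]=7
(4, 6): arr[4]=8 > arr[6]=7
(5, 6): arr[5]=8 > arr[6]=7

Total inversions: 17

The array has 17 inversion(s): (0,2), (0,4), (0,5), (0,6), (1,2), (1,3), (1,4), (1,5), (1,6), (2,4), (2,5), (2,6), (3,4), (3,5), (3,6), (4,6), (5,6). Each pair (i,j) satisfies i < j and arr[i] > arr[j].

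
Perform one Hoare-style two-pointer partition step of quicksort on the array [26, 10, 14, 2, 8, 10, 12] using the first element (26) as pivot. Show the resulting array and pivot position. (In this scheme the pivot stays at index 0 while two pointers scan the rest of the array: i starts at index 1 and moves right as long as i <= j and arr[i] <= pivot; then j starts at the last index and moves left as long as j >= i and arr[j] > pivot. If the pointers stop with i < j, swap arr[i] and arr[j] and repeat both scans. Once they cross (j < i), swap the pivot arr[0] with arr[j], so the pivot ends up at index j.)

Hoare-style two-pointer partition with pivot = 26:

Initial array: [26, 10, 14, 2, 8, 10, 12]

Pointers start at i = 1, j = 6.
i ends at 7, j ends at 6: the pointers have crossed (j < i), so scanning stops.

Swap pivot arr[0] with arr[6] to place pivot at position 6: [12, 10, 14, 2, 8, 10, 26]
Pivot position: 6

After partitioning with pivot 26, the array becomes [12, 10, 14, 2, 8, 10, 26]. The pivot is placed at index 6. All elements to the left of the pivot are <= 26, and all elements to the right are > 26.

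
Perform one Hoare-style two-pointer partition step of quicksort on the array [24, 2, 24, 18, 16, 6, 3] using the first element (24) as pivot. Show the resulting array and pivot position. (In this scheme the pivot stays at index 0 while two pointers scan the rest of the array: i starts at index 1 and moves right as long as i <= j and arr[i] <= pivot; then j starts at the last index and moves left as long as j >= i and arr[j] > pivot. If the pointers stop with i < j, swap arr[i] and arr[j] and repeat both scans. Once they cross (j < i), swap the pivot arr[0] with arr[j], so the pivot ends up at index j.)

Hoare-style two-pointer partition with pivot = 24:

Initial array: [24, 2, 24, 18, 16, 6, 3]

Pointers start at i = 1, j = 6.
i ends at 7, j ends at 6: the pointers have crossed (j < i), so scanning stops.

Swap pivot arr[0] with arr[6] to place pivot at position 6: [3, 2, 24, 18, 16, 6, 24]
Pivot position: 6

After partitioning with pivot 24, the array becomes [3, 2, 24, 18, 16, 6, 24]. The pivot is placed at index 6. All elements to the left of the pivot are <= 24, and all elements to the right are > 24.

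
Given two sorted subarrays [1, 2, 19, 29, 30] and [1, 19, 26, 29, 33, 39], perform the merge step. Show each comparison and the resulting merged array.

Merging process:

Compare 1 vs 1: take 1 from left. Merged: [1]
Compare 2 vs 1: take 1 from right. Merged: [1, 1]
Compare 2 vs 19: take 2 from left. Merged: [1, 1, 2]
Compare 19 vs 19: take 19 from left. Merged: [1, 1, 2, 19]
Compare 29 vs 19: take 19 from right. Merged: [1, 1, 2, 19, 19]
Compare 29 vs 26: take 26 from right. Merged: [1, 1, 2, 19, 19, 26]
Compare 29 vs 29: take 29 from left. Merged: [1, 1, 2, 19, 19, 26, 29]
Compare 30 vs 29: take 29 from right. Merged: [1, 1, 2, 19, 19, 26, 29, 29]
Compare 30 vs 33: take 30 from left. Merged: [1, 1, 2, 19, 19, 26, 29, 29, 30]
Append remaining from right: [33, 39]. Merged: [1, 1, 2, 19, 19, 26, 29, 29, 30, 33, 39]

Final merged array: [1, 1, 2, 19, 19, 26, 29, 29, 30, 33, 39]
Total comparisons: 9

The merged array is [1, 1, 2, 19, 19, 26, 29, 29, 30, 33, 39], requiring 9 comparisons. The merge step runs in O(n) time where n is the total number of elements.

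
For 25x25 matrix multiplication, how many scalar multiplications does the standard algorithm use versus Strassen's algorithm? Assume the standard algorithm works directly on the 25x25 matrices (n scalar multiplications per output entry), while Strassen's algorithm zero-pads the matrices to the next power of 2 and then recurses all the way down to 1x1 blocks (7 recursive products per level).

Matrix multiplication for 25x25 matrices:

Strassen's algorithm requires power-of-2 dimensions. Pad 25x25 to 32x32 (next power of 2).

Standard algorithm: 25^3 = 15625 multiplications
Strassen's algorithm: 7^(log2(32)) = 7^5 = 16807 multiplications
Difference: 15625 - 16807 = -1182 (Strassen uses MORE here due to padding overhead — for small or just-over-power-of-2 n, padding can outweigh the per-level savings)

Standard: 15625 multiplications (25^3). Strassen: 16807 multiplications (7^5, after padding to 32x32). Strassen reduces 8 recursive multiplications to 7 at each level.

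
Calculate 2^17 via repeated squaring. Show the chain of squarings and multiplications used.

Computing 2^17 by squaring (build up from 2^1; each line after the first costs one multiplication):

2^1 = 2
2^2 = (2^1)^2 = 2^2 = 4
2^4 = (2^2)^2 = 4^2 = 16
2^8 = (2^4)^2 = 16^2 = 256
2^16 = (2^8)^2 = 256^2 = 65536
2^17 = 2 * 2^16 = 2 * 65536 = 131072

Result: 131072
Multiplications needed: 5 (5 lines after 2^1)

2^17 = 131072. Using exponentiation by squaring, this requires 5 multiplications. The key idea: if the exponent is even, square the half-power; if odd, multiply by the base once.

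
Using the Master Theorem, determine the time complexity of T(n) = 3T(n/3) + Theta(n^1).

Master Theorem for T(n) = 3T(n/3) + O(n^1):

a = 3, b = 3, c = 1
log_b(a) = log_3(3) = 1.0000

Case 2: c = 1 = log_3(3) = 1.0000
T(n) = O(n^1 log n) = O(n log n)

For T(n) = 3T(n/3) + O(n^1): log_3(3) = 1.0000. This is Case 2 of the Master Theorem (c = log_b(a), equal work at all levels), giving O(n log n).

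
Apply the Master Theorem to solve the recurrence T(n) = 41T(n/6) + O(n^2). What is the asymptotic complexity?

Master Theorem for T(n) = 41T(n/6) + O(n^2):

a = 41, b = 6, c = 2
log_b(a) = log_6(41) = 2.0726

Case 1: c = 2 < log_6(41) = 2.0726
T(n) = O(n^(log_6 41))

For T(n) = 41T(n/6) + O(n^2): log_6(41) = 2.0726. This is Case 1 of the Master Theorem (c < log_b(a), work dominated by leaves), giving O(n^(log_6 41)).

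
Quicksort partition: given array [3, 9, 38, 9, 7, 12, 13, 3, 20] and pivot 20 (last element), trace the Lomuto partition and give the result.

Lomuto partition with pivot = 20:

Initial array: [3, 9, 38, 9, 7, 12, 13, 3, 20]

arr[0]=3 <= 20: swap with position 0, array becomes [3, 9, 38, 9, 7, 12, 13, 3, 20]
arr[1]=9 <= 20: swap with position 1, array becomes [3, 9, 38, 9, 7, 12, 13, 3, 20]
arr[2]=38 > 20: no swap
arr[3]=9 <= 20: swap with position 2, array becomes [3, 9, 9, 38, 7, 12, 13, 3, 20]
arr[4]=7 <= 20: swap with position 3, array becomes [3, 9, 9, 7, 38, 12, 13, 3, 20]
arr[5]=12 <= 20: swap with position 4, array becomes [3, 9, 9, 7, 12, 38, 13, 3, 20]
arr[6]=13 <= 20: swap with position 5, array becomes [3, 9, 9, 7, 12, 13, 38, 3, 20]
arr[7]=3 <= 20: swap with position 6, array becomes [3, 9, 9, 7, 12, 13, 3, 38, 20]

Place pivot at position 7: [3, 9, 9, 7, 12, 13, 3, 20, 38]
Pivot position: 7

After partitioning with pivot 20, the array becomes [3, 9, 9, 7, 12, 13, 3, 20, 38]. The pivot is placed at index 7. All elements to the left of the pivot are <= 20, and all elements to the right are > 20.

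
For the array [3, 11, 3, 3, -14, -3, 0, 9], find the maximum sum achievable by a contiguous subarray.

Using Kadane's algorithm on [3, 11, 3, 3, -14, -3, 0, 9]:

Scanning through the array:
Position 1 (value 11): max_ending_here = 14, max_so_far = 14
Position 2 (value 3): max_ending_here = 17, max_so_far = 17
Position 3 (value 3): max_ending_here = 20, max_so_far = 20
Position 4 (value -14): max_ending_here = 6, max_so_far = 20
Position 5 (value -3): max_ending_here = 3, max_so_far = 20
Position 6 (value 0): max_ending_here = 3, max_so_far = 20
Position 7 (value 9): max_ending_here = 12, max_so_far = 20

Maximum subarray: [3, 11, 3, 3]
Maximum sum: 20

The maximum subarray is [3, 11, 3, 3] with sum 20. This subarray runs from index 0 to index 3.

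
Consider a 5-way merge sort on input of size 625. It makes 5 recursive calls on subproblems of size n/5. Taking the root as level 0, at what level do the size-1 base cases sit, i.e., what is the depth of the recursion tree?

For divide and conquer with division factor 5:

Problem sizes at each level:
Level 0: 625
Level 1: 125
Level 2: 25
Level 3: 5
Level 4: 1

The root is level 0 and the size-1 base case is level 4 (the tree spans levels 0 through 4, i.e. 5 levels counting the root), so the depth is the number of divisions: log_5(625) = 4

The recursion tree depth is log_5(625) = 4. At each level, the problem size is divided by 5, so it takes 4 divisions to reduce to a base case of size 1. The algorithm makes 5 recursive calls at each level.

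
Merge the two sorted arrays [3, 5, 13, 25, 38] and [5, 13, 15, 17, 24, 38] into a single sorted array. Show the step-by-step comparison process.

Merging process:

Compare 3 vs 5: take 3 from left. Merged: [3]
Compare 5 vs 5: take 5 from left. Merged: [3, 5]
Compare 13 vs 5: take 5 from right. Merged: [3, 5, 5]
Compare 13 vs 13: take 13 from left. Merged: [3, 5, 5, 13]
Compare 25 vs 13: take 13 from right. Merged: [3, 5, 5, 13, 13]
Compare 25 vs 15: take 15 from right. Merged: [3, 5, 5, 13, 13, 15]
Compare 25 vs 17: take 17 from right. Merged: [3, 5, 5, 13, 13, 15, 17]
Compare 25 vs 24: take 24 from right. Merged: [3, 5, 5, 13, 13, 15, 17, 24]
Compare 25 vs 38: take 25 from left. Merged: [3, 5, 5, 13, 13, 15, 17, 24, 25]
Compare 38 vs 38: take 38 from left. Merged: [3, 5, 5, 13, 13, 15, 17, 24, 25, 38]
Append remaining from right: [38]. Merged: [3, 5, 5, 13, 13, 15, 17, 24, 25, 38, 38]

Final merged array: [3, 5, 5, 13, 13, 15, 17, 24, 25, 38, 38]
Total comparisons: 10

The merged array is [3, 5, 5, 13, 13, 15, 17, 24, 25, 38, 38], requiring 10 comparisons. The merge step runs in O(n) time where n is the total number of elements.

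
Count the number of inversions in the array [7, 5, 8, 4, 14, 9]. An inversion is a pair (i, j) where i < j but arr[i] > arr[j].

Finding inversions in [7, 5, 8, 4, 14, 9]:

(0, 1): arr[0]=7 > arr[1]=5
(0, 3): arr[0]=7 > arr[3]=4
(1, 3): arr[1]=5 > arr[3]=4
(2, 3): arr[2]=8 > arr[3]=4
(4, 5): arr[4]=14 > arr[5]=9

Total inversions: 5

The array has 5 inversion(s): (0,1), (0,3), (1,3), (2,3), (4,5). Each pair (i,j) satisfies i < j and arr[i] > arr[j].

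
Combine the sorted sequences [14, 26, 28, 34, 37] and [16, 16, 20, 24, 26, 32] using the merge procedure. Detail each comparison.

Merging process:

Compare 14 vs 16: take 14 from left. Merged: [14]
Compare 26 vs 16: take 16 from right. Merged: [14, 16]
Compare 26 vs 16: take 16 from right. Merged: [14, 16, 16]
Compare 26 vs 20: take 20 from right. Merged: [14, 16, 16, 20]
Compare 26 vs 24: take 24 from right. Merged: [14, 16, 16, 20, 24]
Compare 26 vs 26: take 26 from left. Merged: [14, 16, 16, 20, 24, 26]
Compare 28 vs 26: take 26 from right. Merged: [14, 16, 16, 20, 24, 26, 26]
Compare 28 vs 32: take 28 from left. Merged: [14, 16, 16, 20, 24, 26, 26, 28]
Compare 34 vs 32: take 32 from right. Merged: [14, 16, 16, 20, 24, 26, 26, 28, 32]
Append remaining from left: [34, 37]. Merged: [14, 16, 16, 20, 24, 26, 26, 28, 32, 34, 37]

Final merged array: [14, 16, 16, 20, 24, 26, 26, 28, 32, 34, 37]
Total comparisons: 9

The merged array is [14, 16, 16, 20, 24, 26, 26, 28, 32, 34, 37], requiring 9 comparisons. The merge step runs in O(n) time where n is the total number of elements.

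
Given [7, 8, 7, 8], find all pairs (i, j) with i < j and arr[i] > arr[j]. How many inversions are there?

Finding inversions in [7, 8, 7, 8]:

(1, 2): arr[1]=8 > arr[2]=7

Total inversions: 1

The array has 1 inversion(s): (1,2). Each pair (i,j) satisfies i < j and arr[i] > arr[j].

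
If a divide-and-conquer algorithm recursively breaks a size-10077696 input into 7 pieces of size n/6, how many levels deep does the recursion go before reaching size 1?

For divide and conquer with division factor 6:

Problem sizes at each level:
Level 0: 10077696
Level 1: 1679616
Level 2: 279936
Level 3: 46656
Level 4: 7776
Level 5: 1296
Level 6: 216
Level 7: 36
Level 8: 6
Level 9: 1

The root is level 0 and the size-1 base case is level 9 (the tree spans levels 0 through 9, i.e. 10 levels counting the root), so the depth is the number of divisions: log_6(10077696) = 9

The recursion tree depth is log_6(10077696) = 9. At each level, the problem size is divided by 6, so it takes 9 divisions to reduce to a base case of size 1. The algorithm makes 7 recursive calls at each level.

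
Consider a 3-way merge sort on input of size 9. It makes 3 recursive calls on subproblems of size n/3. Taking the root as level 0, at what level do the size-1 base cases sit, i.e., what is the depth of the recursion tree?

For divide and conquer with division factor 3:

Problem sizes at each level:
Level 0: 9
Level 1: 3
Level 2: 1

The root is level 0 and the size-1 base case is level 2 (the tree spans levels 0 through 2, i.e. 3 levels counting the root), so the depth is the number of divisions: log_3(9) = 2

The recursion tree depth is log_3(9) = 2. At each level, the problem size is divided by 3, so it takes 2 divisions to reduce to a base case of size 1. The algorithm makes 3 recursive calls at each level.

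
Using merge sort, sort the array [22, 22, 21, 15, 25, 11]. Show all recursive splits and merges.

Merge sort trace:

Split: [22, 22, 21, 15, 25, 11] -> [22, 22, 21] and [15, 25, 11]
  Split: [22, 22, 21] -> [22] and [22, 21]
    Split: [22, 21] -> [22] and [21]
    Merge: [22] + [21] -> [21, 22]
  Merge: [22] + [21, 22] -> [21, 22, 22]
  Split: [15, 25, 11] -> [15] and [25, 11]
    Split: [25, 11] -> [25] and [11]
    Merge: [25] + [11] -> [11, 25]
  Merge: [15] + [11, 25] -> [11, 15, 25]
Merge: [21, 22, 22] + [11, 15, 25] -> [11, 15, 21, 22, 22, 25]

Final sorted array: [11, 15, 21, 22, 22, 25]

The merge sort proceeds by recursively splitting the array and merging sorted halves.
After all merges, the sorted array is [11, 15, 21, 22, 22, 25].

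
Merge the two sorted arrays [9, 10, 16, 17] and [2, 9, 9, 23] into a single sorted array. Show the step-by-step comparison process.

Merging process:

Compare 9 vs 2: take 2 from right. Merged: [2]
Compare 9 vs 9: take 9 from left. Merged: [2, 9]
Compare 10 vs 9: take 9 from right. Merged: [2, 9, 9]
Compare 10 vs 9: take 9 from right. Merged: [2, 9, 9, 9]
Compare 10 vs 23: take 10 from left. Merged: [2, 9, 9, 9, 10]
Compare 16 vs 23: take 16 from left. Merged: [2, 9, 9, 9, 10, 16]
Compare 17 vs 23: take 17 from left. Merged: [2, 9, 9, 9, 10, 16, 17]
Append remaining from right: [23]. Merged: [2, 9, 9, 9, 10, 16, 17, 23]

Final merged array: [2, 9, 9, 9, 10, 16, 17, 23]
Total comparisons: 7

The merged array is [2, 9, 9, 9, 10, 16, 17, 23], requiring 7 comparisons. The merge step runs in O(n) time where n is the total number of elements.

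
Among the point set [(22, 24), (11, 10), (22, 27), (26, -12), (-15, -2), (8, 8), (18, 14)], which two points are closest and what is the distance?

Computing all pairwise distances among 7 points:

d((22, 24), (11, 10)) = 17.8045
d((22, 24), (22, 27)) = 3.0 <-- minimum
d((22, 24), (26, -12)) = 36.2215
d((22, 24), (-15, -2)) = 45.2217
d((22, 24), (8, 8)) = 21.2603
d((22, 24), (18, 14)) = 10.7703
d((11, 10), (22, 27)) = 20.2485
d((11, 10), (26, -12)) = 26.6271
d((11, 10), (-15, -2)) = 28.6356
d((11, 10), (8, 8)) = 3.6056
d((11, 10), (18, 14)) = 8.0623
d((22, 27), (26, -12)) = 39.2046
d((22, 27), (-15, -2)) = 47.0106
d((22, 27), (8, 8)) = 23.6008
d((22, 27), (18, 14)) = 13.6015
d((26, -12), (-15, -2)) = 42.2019
d((26, -12), (8, 8)) = 26.9072
d((26, -12), (18, 14)) = 27.2029
d((-15, -2), (8, 8)) = 25.0799
d((-15, -2), (18, 14)) = 36.6742
d((8, 8), (18, 14)) = 11.6619

Closest pair: (22, 24) and (22, 27) with distance 3.0

The closest pair is (22, 24) and (22, 27) with Euclidean distance 3.0. For 7 points, brute-force pairwise comparison is shown above. For large n, the divide-and-conquer algorithm (sort by x, recurse on halves, check the dividing strip) achieves O(n log n).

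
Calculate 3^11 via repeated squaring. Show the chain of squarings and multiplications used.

Computing 3^11 by squaring (build up from 3^1; each line after the first costs one multiplication):

3^1 = 3
3^2 = (3^1)^2 = 3^2 = 9
3^4 = (3^2)^2 = 9^2 = 81
3^5 = 3 * 3^4 = 3 * 81 = 243
3^10 = (3^5)^2 = 243^2 = 59049
3^11 = 3 * 3^10 = 3 * 59049 = 177147

Result: 177147
Multiplications needed: 5 (5 lines after 3^1)

3^11 = 177147. Using exponentiation by squaring, this requires 5 multiplications. The key idea: if the exponent is even, square the half-power; if odd, multiply by the base once.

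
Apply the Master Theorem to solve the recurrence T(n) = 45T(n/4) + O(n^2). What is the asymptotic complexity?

Master Theorem for T(n) = 45T(n/4) + O(n^2):

a = 45, b = 4, c = 2
log_b(a) = log_4(45) = 2.7459

Case 1: c = 2 < log_4(45) = 2.7459
T(n) = O(n^(log_4 45))

For T(n) = 45T(n/4) + O(n^2): log_4(45) = 2.7459. This is Case 1 of the Master Theorem (c < log_b(a), work dominated by leaves), giving O(n^(log_4 45)).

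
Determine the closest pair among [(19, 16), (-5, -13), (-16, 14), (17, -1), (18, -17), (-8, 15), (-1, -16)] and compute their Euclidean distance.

Computing all pairwise distances among 7 points:

d((19, 16), (-5, -13)) = 37.6431
d((19, 16), (-16, 14)) = 35.0571
d((19, 16), (17, -1)) = 17.1172
d((19, 16), (18, -17)) = 33.0151
d((19, 16), (-8, 15)) = 27.0185
d((19, 16), (-1, -16)) = 37.7359
d((-5, -13), (-16, 14)) = 29.1548
d((-5, -13), (17, -1)) = 25.0599
d((-5, -13), (18, -17)) = 23.3452
d((-5, -13), (-8, 15)) = 28.1603
d((-5, -13), (-1, -16)) = 5.0 <-- minimum
d((-16, 14), (17, -1)) = 36.2491
d((-16, 14), (18, -17)) = 46.0109
d((-16, 14), (-8, 15)) = 8.0623
d((-16, 14), (-1, -16)) = 33.541
d((17, -1), (18, -17)) = 16.0312
d((17, -1), (-8, 15)) = 29.6816
d((17, -1), (-1, -16)) = 23.4307
d((18, -17), (-8, 15)) = 41.2311
d((18, -17), (-1, -16)) = 19.0263
d((-8, 15), (-1, -16)) = 31.7805

Closest pair: (-5, -13) and (-1, -16) with distance 5.0

The closest pair is (-5, -13) and (-1, -16) with Euclidean distance 5.0. For 7 points, brute-force pairwise comparison is shown above. For large n, the divide-and-conquer algorithm (sort by x, recurse on halves, check the dividing strip) achieves O(n log n).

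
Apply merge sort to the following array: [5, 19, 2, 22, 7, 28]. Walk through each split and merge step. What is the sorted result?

Merge sort trace:

Split: [5, 19, 2, 22, 7, 28] -> [5, 19, 2] and [22, 7, 28]
  Split: [5, 19, 2] -> [5] and [19, 2]
    Split: [19, 2] -> [19] and [2]
    Merge: [19] + [2] -> [2, 19]
  Merge: [5] + [2, 19] -> [2, 5, 19]
  Split: [22, 7, 28] -> [22] and [7, 28]
    Split: [7, 28] -> [7] and [28]
    Merge: [7] + [28] -> [7, 28]
  Merge: [22] + [7, 28] -> [7, 22, 28]
Merge: [2, 5, 19] + [7, 22, 28] -> [2, 5, 7, 19, 22, 28]

Final sorted array: [2, 5, 7, 19, 22, 28]

The merge sort proceeds by recursively splitting the array and merging sorted halves.
After all merges, the sorted array is [2, 5, 7, 19, 22, 28].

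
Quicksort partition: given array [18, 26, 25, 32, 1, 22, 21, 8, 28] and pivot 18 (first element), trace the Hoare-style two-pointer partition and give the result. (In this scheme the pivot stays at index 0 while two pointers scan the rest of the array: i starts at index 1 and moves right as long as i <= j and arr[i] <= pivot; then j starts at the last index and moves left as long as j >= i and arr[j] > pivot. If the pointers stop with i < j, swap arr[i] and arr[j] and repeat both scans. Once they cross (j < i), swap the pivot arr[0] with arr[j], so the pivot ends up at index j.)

Hoare-style two-pointer partition with pivot = 18:

Initial array: [18, 26, 25, 32, 1, 22, 21, 8, 28]

Pointers start at i = 1, j = 8.
i stops at index 1 (arr[1]=26 > 18), j stops at index 7 (arr[7]=8 <= 18): swap arr[1] and arr[7], array becomes [18, 8, 25, 32, 1, 22, 21, 26, 28]
i stops at index 2 (arr[2]=25 > 18), j stops at index 4 (arr[4]=1 <= 18): swap arr[2] and arr[4], array becomes [18, 8, 1, 32, 25, 22, 21, 26, 28]
i ends at 3, j ends at 2: the pointers have crossed (j < i), so scanning stops.

Swap pivot arr[0] with arr[2] to place pivot at position 2: [1, 8, 18, 32, 25, 22, 21, 26, 28]
Pivot position: 2

After partitioning with pivot 18, the array becomes [1, 8, 18, 32, 25, 22, 21, 26, 28]. The pivot is placed at index 2. All elements to the left of the pivot are <= 18, and all elements to the right are > 18.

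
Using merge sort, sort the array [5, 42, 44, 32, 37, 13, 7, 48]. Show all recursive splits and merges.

Merge sort trace:

Split: [5, 42, 44, 32, 37, 13, 7, 48] -> [5, 42, 44, 32] and [37, 13, 7, 48]
  Split: [5, 42, 44, 32] -> [5, 42] and [44, 32]
    Split: [5, 42] -> [5] and [42]
    Merge: [5] + [42] -> [5, 42]
    Split: [44, 32] -> [44] and [32]
    Merge: [44] + [32] -> [32, 44]
  Merge: [5, 42] + [32, 44] -> [5, 32, 42, 44]
  Split: [37, 13, 7, 48] -> [37, 13] and [7, 48]
    Split: [37, 13] -> [37] and [13]
    Merge: [37] + [13] -> [13, 37]
    Split: [7, 48] -> [7] and [48]
    Merge: [7] + [48] -> [7, 48]
  Merge: [13, 37] + [7, 48] -> [7, 13, 37, 48]
Merge: [5, 32, 42, 44] + [7, 13, 37, 48] -> [5, 7, 13, 32, 37, 42, 44, 48]

Final sorted array: [5, 7, 13, 32, 37, 42, 44, 48]

The merge sort proceeds by recursively splitting the array and merging sorted halves.
After all merges, the sorted array is [5, 7, 13, 32, 37, 42, 44, 48].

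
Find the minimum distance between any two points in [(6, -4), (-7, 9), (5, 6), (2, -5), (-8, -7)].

Computing all pairwise distances among 5 points:

d((6, -4), (-7, 9)) = 18.3848
d((6, -4), (5, 6)) = 10.0499
d((6, -4), (2, -5)) = 4.1231 <-- minimum
d((6, -4), (-8, -7)) = 14.3178
d((-7, 9), (5, 6)) = 12.3693
d((-7, 9), (2, -5)) = 16.6433
d((-7, 9), (-8, -7)) = 16.0312
d((5, 6), (2, -5)) = 11.4018
d((5, 6), (-8, -7)) = 18.3848
d((2, -5), (-8, -7)) = 10.198

Closest pair: (6, -4) and (2, -5) with distance 4.1231

The closest pair is (6, -4) and (2, -5) with Euclidean distance 4.1231. For 5 points, brute-force pairwise comparison is shown above. For large n, the divide-and-conquer algorithm (sort by x, recurse on halves, check the dividing strip) achieves O(n log n).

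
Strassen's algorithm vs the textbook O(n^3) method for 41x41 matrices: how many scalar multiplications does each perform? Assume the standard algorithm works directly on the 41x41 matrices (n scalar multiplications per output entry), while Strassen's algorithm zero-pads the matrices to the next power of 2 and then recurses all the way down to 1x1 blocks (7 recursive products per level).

Matrix multiplication for 41x41 matrices:

Strassen's algorithm requires power-of-2 dimensions. Pad 41x41 to 64x64 (next power of 2).

Standard algorithm: 41^3 = 68921 multiplications
Strassen's algorithm: 7^(log2(64)) = 7^6 = 117649 multiplications
Difference: 68921 - 117649 = -48728 (Strassen uses MORE here due to padding overhead — for small or just-over-power-of-2 n, padding can outweigh the per-level savings)

Standard: 68921 multiplications (41^3). Strassen: 117649 multiplications (7^6, after padding to 64x64). Strassen reduces 8 recursive multiplications to 7 at each level.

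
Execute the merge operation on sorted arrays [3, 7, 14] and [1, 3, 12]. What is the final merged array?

Merging process:

Compare 3 vs 1: take 1 from right. Merged: [1]
Compare 3 vs 3: take 3 from left. Merged: [1, 3]
Compare 7 vs 3: take 3 from right. Merged: [1, 3, 3]
Compare 7 vs 12: take 7 from left. Merged: [1, 3, 3, 7]
Compare 14 vs 12: take 12 from right. Merged: [1, 3, 3, 7, 12]
Append remaining from left: [14]. Merged: [1, 3, 3, 7, 12, 14]

Final merged array: [1, 3, 3, 7, 12, 14]
Total comparisons: 5

The merged array is [1, 3, 3, 7, 12, 14], requiring 5 comparisons. The merge step runs in O(n) time where n is the total number of elements.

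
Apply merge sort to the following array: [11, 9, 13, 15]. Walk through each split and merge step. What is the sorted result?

Merge sort trace:

Split: [11, 9, 13, 15] -> [11, 9] and [13, 15]
  Split: [11, 9] -> [11] and [9]
  Merge: [11] + [9] -> [9, 11]
  Split: [13, 15] -> [13] and [15]
  Merge: [13] + [15] -> [13, 15]
Merge: [9, 11] + [13, 15] -> [9, 11, 13, 15]

Final sorted array: [9, 11, 13, 15]

The merge sort proceeds by recursively splitting the array and merging sorted halves.
After all merges, the sorted array is [9, 11, 13, 15].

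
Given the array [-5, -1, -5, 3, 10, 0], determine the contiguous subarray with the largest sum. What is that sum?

Using Kadane's algorithm on [-5, -1, -5, 3, 10, 0]:

Scanning through the array:
Position 1 (value -1): max_ending_here = -1, max_so_far = -1
Position 2 (value -5): max_ending_here = -5, max_so_far = -1
Position 3 (value 3): max_ending_here = 3, max_so_far = 3
Position 4 (value 10): max_ending_here = 13, max_so_far = 13
Position 5 (value 0): max_ending_here = 13, max_so_far = 13

Maximum subarray: [3, 10]
Maximum sum: 13

The maximum subarray is [3, 10] with sum 13. This subarray runs from index 3 to index 4.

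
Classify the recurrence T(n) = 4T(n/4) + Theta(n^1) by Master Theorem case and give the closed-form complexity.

Master Theorem for T(n) = 4T(n/4) + O(n^1):

a = 4, b = 4, c = 1
log_b(a) = log_4(4) = 1.0000

Case 2: c = 1 = log_4(4) = 1.0000
T(n) = O(n^1 log n) = O(n log n)

For T(n) = 4T(n/4) + O(n^1): log_4(4) = 1.0000. This is Case 2 of the Master Theorem (c = log_b(a), equal work at all levels), giving O(n log n).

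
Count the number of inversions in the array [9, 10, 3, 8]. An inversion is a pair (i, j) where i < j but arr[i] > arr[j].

Finding inversions in [9, 10, 3, 8]:

(0, 2): arr[0]=9 > arr[2]=3
(0, 3): arr[0]=9 > arr[3]=8
(1, 2): arr[1]=10 > arr[2]=3
(1, 3): arr[1]=10 > arr[3]=8

Total inversions: 4

The array has 4 inversion(s): (0,2), (0,3), (1,2), (1,3). Each pair (i,j) satisfies i < j and arr[i] > arr[j].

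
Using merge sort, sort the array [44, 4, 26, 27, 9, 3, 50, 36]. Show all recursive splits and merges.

Merge sort trace:

Split: [44, 4, 26, 27, 9, 3, 50, 36] -> [44, 4, 26, 27] and [9, 3, 50, 36]
  Split: [44, 4, 26, 27] -> [44, 4] and [26, 27]
    Split: [44, 4] -> [44] and [4]
    Merge: [44] + [4] -> [4, 44]
    Split: [26, 27] -> [26] and [27]
    Merge: [26] + [27] -> [26, 27]
  Merge: [4, 44] + [26, 27] -> [4, 26, 27, 44]
  Split: [9, 3, 50, 36] -> [9, 3] and [50, 36]
    Split: [9, 3] -> [9] and [3]
    Merge: [9] + [3] -> [3, 9]
    Split: [50, 36] -> [50] and [36]
    Merge: [50] + [36] -> [36, 50]
  Merge: [3, 9] + [36, 50] -> [3, 9, 36, 50]
Merge: [4, 26, 27, 44] + [3, 9, 36, 50] -> [3, 4, 9, 26, 27, 36, 44, 50]

Final sorted array: [3, 4, 9, 26, 27, 36, 44, 50]

The merge sort proceeds by recursively splitting the array and merging sorted halves.
After all merges, the sorted array is [3, 4, 9, 26, 27, 36, 44, 50].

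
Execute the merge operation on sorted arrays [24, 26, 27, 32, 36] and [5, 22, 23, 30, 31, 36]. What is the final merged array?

Merging process:

Compare 24 vs 5: take 5 from right. Merged: [5]
Compare 24 vs 22: take 22 from right. Merged: [5, 22]
Compare 24 vs 23: take 23 from right. Merged: [5, 22, 23]
Compare 24 vs 30: take 24 from left. Merged: [5, 22, 23, 24]
Compare 26 vs 30: take 26 from left. Merged: [5, 22, 23, 24, 26]
Compare 27 vs 30: take 27 from left. Merged: [5, 22, 23, 24, 26, 27]
Compare 32 vs 30: take 30 from right. Merged: [5, 22, 23, 24, 26, 27, 30]
Compare 32 vs 31: take 31 from right. Merged: [5, 22, 23, 24, 26, 27, 30, 31]
Compare 32 vs 36: take 32 from left. Merged: [5, 22, 23, 24, 26, 27, 30, 31, 32]
Compare 36 vs 36: take 36 from left. Merged: [5, 22, 23, 24, 26, 27, 30, 31, 32, 36]
Append remaining from right: [36]. Merged: [5, 22, 23, 24, 26, 27, 30, 31, 32, 36, 36]

Final merged array: [5, 22, 23, 24, 26, 27, 30, 31, 32, 36, 36]
Total comparisons: 10

The merged array is [5, 22, 23, 24, 26, 27, 30, 31, 32, 36, 36], requiring 10 comparisons. The merge step runs in O(n) time where n is the total number of elements.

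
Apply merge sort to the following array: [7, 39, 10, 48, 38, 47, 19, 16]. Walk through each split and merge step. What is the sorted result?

Merge sort trace:

Split: [7, 39, 10, 48, 38, 47, 19, 16] -> [7, 39, 10, 48] and [38, 47, 19, 16]
  Split: [7, 39, 10, 48] -> [7, 39] and [10, 48]
    Split: [7, 39] -> [7] and [39]
    Merge: [7] + [39] -> [7, 39]
    Split: [10, 48] -> [10] and [48]
    Merge: [10] + [48] -> [10, 48]
  Merge: [7, 39] + [10, 48] -> [7, 10, 39, 48]
  Split: [38, 47, 19, 16] -> [38, 47] and [19, 16]
    Split: [38, 47] -> [38] and [47]
    Merge: [38] + [47] -> [38, 47]
    Split: [19, 16] -> [19] and [16]
    Merge: [19] + [16] -> [16, 19]
  Merge: [38, 47] + [16, 19] -> [16, 19, 38, 47]
Merge: [7, 10, 39, 48] + [16, 19, 38, 47] -> [7, 10, 16, 19, 38, 39, 47, 48]

Final sorted array: [7, 10, 16, 19, 38, 39, 47, 48]

The merge sort proceeds by recursively splitting the array and merging sorted halves.
After all merges, the sorted array is [7, 10, 16, 19, 38, 39, 47, 48].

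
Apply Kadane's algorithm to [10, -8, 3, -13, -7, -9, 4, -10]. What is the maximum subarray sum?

Using Kadane's algorithm on [10, -8, 3, -13, -7, -9, 4, -10]:

Scanning through the array:
Position 1 (value -8): max_ending_here = 2, max_so_far = 10
Position 2 (value 3): max_ending_here = 5, max_so_far = 10
Position 3 (value -13): max_ending_here = -8, max_so_far = 10
Position 4 (value -7): max_ending_here = -7, max_so_far = 10
Position 5 (value -9): max_ending_here = -9, max_so_far = 10
Position 6 (value 4): max_ending_here = 4, max_so_far = 10
Position 7 (value -10): max_ending_here = -6, max_so_far = 10

Maximum subarray: [10]
Maximum sum: 10

The maximum subarray is [10] with sum 10. This subarray runs from index 0 to index 0.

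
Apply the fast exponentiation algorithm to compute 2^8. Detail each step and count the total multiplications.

Computing 2^8 by squaring (build up from 2^1; each line after the first costs one multiplication):

2^1 = 2
2^2 = (2^1)^2 = 2^2 = 4
2^4 = (2^2)^2 = 4^2 = 16
2^8 = (2^4)^2 = 16^2 = 256

Result: 256
Multiplications needed: 3 (3 lines after 2^1)

2^8 = 256. Using exponentiation by squaring, this requires 3 multiplications. The key idea: if the exponent is even, square the half-power; if odd, multiply by the base once.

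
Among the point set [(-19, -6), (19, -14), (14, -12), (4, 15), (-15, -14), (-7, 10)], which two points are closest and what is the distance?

Computing all pairwise distances among 6 points:

d((-19, -6), (19, -14)) = 38.833
d((-19, -6), (14, -12)) = 33.541
d((-19, -6), (4, 15)) = 31.1448
d((-19, -6), (-15, -14)) = 8.9443
d((-19, -6), (-7, 10)) = 20.0
d((19, -14), (14, -12)) = 5.3852 <-- minimum
d((19, -14), (4, 15)) = 32.6497
d((19, -14), (-15, -14)) = 34.0
d((19, -14), (-7, 10)) = 35.3836
d((14, -12), (4, 15)) = 28.7924
d((14, -12), (-15, -14)) = 29.0689
d((14, -12), (-7, 10)) = 30.4138
d((4, 15), (-15, -14)) = 34.6699
d((4, 15), (-7, 10)) = 12.083
d((-15, -14), (-7, 10)) = 25.2982

Closest pair: (19, -14) and (14, -12) with distance 5.3852

The closest pair is (19, -14) and (14, -12) with Euclidean distance 5.3852. For 6 points, brute-force pairwise comparison is shown above. For large n, the divide-and-conquer algorithm (sort by x, recurse on halves, check the dividing strip) achieves O(n log n).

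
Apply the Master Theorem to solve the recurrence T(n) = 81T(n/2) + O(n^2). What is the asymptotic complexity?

Master Theorem for T(n) = 81T(n/2) + O(n^2):

a = 81, b = 2, c = 2
log_b(a) = log_2(81) = 6.3399

Case 1: c = 2 < log_2(81) = 6.3399
T(n) = O(n^(log_2 81))

For T(n) = 81T(n/2) + O(n^2): log_2(81) = 6.3399. This is Case 1 of the Master Theorem (c < log_b(a), work dominated by leaves), giving O(n^(log_2 81)).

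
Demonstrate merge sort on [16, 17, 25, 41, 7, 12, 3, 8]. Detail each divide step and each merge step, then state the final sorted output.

Merge sort trace:

Split: [16, 17, 25, 41, 7, 12, 3, 8] -> [16, 17, 25, 41] and [7, 12, 3, 8]
  Split: [16, 17, 25, 41] -> [16, 17] and [25, 41]
    Split: [16, 17] -> [16] and [17]
    Merge: [16] + [17] -> [16, 17]
    Split: [25, 41] -> [25] and [41]
    Merge: [25] + [41] -> [25, 41]
  Merge: [16, 17] + [25, 41] -> [16, 17, 25, 41]
  Split: [7, 12, 3, 8] -> [7, 12] and [3, 8]
    Split: [7, 12] -> [7] and [12]
    Merge: [7] + [12] -> [7, 12]
    Split: [3, 8] -> [3] and [8]
    Merge: [3] + [8] -> [3, 8]
  Merge: [7, 12] + [3, 8] -> [3, 7, 8, 12]
Merge: [16, 17, 25, 41] + [3, 7, 8, 12] -> [3, 7, 8, 12, 16, 17, 25, 41]

Final sorted array: [3, 7, 8, 12, 16, 17, 25, 41]

The merge sort proceeds by recursively splitting the array and merging sorted halves.
After all merges, the sorted array is [3, 7, 8, 12, 16, 17, 25, 41].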